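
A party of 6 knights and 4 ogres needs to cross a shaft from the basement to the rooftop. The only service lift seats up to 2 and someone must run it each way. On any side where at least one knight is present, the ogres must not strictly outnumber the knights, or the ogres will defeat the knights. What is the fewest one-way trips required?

Counting alone: each trip to the rooftop takes at most 2 across and each return brings at least 1 back, so after t trips out (and t−1 returns) at most 2t − (t−1) of the 10 are across; that first reaches 10 at t = 9, so at least 17 crossings are needed.
The plan below uses exactly 17 crossings, so it is optimal:
1. 2 ogres → the rooftop.  (the basement: 6K 2O; the rooftop: 0K 2O)
2. 1 ogre ← the basement.  (the basement: 6K 3O; the rooftop: 0K 1O)
3. 2 ogres → the rooftop.  (the basement: 6K 1O; the rooftop: 0K 3O)
4. 1 ogre ← the basement.  (the basement: 6K 2O; the rooftop: 0K 2O)
5. 2 knights → the rooftop.  (the basement: 4K 2O; the rooftop: 2K 2O)
6. 1 ogre ← the basement.  (the basement: 4K 3O; the rooftop: 2K 1O)
7. 1 knight and 1 ogre → the rooftop.  (the basement: 3K 2O; the rooftop: 3K 2O)
8. 1 ogre ← the basement.  (the basement: 3K 3O; the rooftop: 3K 1O)
9. 2 ogres → the rooftop.  (the basement: 3K 1O; the rooftop: 3K 3O)
10. 1 ogre ← the basement.  (the basement: 3K 2O; the rooftop: 3K 2O)
11. 1 knight and 1 ogre → the rooftop.  (the basement: 2K 1O; the rooftop: 4K 3O)
12. 1 ogre ← the basement.  (the basement: 2K 2O; the rooftop: 4K 2O)
13. 2 ogres → the rooftop.  (the basement: 2K 0O; the rooftop: 4K 4O)
14. 1 ogre ← the basement.  (the basement: 2K 1O; the rooftop: 4K 3O)
15. 1 knight and 1 ogre → the rooftop.  (the basement: 1K 0O; the rooftop: 5K 4O)
16. 1 ogre ← the basement.  (the basement: 1K 1O; the rooftop: 5K 3O)
17. 1 knight and 1 ogre → the rooftop.  (the basement: 0K 0O; the rooftop: 6K 4O)

17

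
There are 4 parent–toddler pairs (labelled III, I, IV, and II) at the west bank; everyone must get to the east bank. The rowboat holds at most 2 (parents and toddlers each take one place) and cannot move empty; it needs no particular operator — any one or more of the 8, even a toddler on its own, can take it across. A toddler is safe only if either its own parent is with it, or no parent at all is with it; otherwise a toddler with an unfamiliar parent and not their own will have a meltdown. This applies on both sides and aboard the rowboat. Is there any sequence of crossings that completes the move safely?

No

Following every safe sequence of crossings from the start, the most of the 8 that can be at the east bank as the rowboat arrives there on crossings 1, 3, 5 is 2, 3, 4 respectively; the best ever achieved is 4 of 8.
From crossing 7 on, no configuration arises that was not already reachable earlier: only 44 distinct safe configurations (who is on which side, and where the rowboat is) can ever be reached, none of them has everyone across, and every continuation just revisits them. So no valid plan exists.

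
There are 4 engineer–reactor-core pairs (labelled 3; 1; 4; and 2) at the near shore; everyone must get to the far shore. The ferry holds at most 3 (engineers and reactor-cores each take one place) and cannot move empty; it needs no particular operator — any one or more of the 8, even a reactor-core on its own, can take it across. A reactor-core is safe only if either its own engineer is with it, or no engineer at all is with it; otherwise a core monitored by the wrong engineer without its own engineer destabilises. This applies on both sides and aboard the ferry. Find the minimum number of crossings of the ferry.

9

Counting alone: each trip to the far shore takes at most 3 across and each return brings at least 1 back, so after t trips out (and t−1 returns) at most 3t − (t−1) of the 8 are across; that first reaches 8 at t = 4, so at least 7 crossings are needed.
The safety rule pushes this higher. Following every safe sequence of crossings, the most of the 8 that can be at the far shore as the ferry arrives there on crossing 7 is 7 — never all 8.
So no plan with fewer than 9 crossings exists, and this one achieves 9:
1. engineer 3 and reactor-core 3 cross → the far shore.
2. engineer 3 crosses ← the near shore.
3. engineer 1, engineer 3, and reactor-core 1 cross → the far shore.
4. engineer 3 and reactor-core 3 cross ← the near shore.
5. engineer 2, engineer 3, and engineer 4 cross → the far shore.
6. reactor-core 1 crosses ← the near shore.
7. reactor-core 1 and reactor-core 3 cross → the far shore.
8. reactor-core 3 crosses ← the near shore.
9. reactor-core 2, reactor-core 3, and reactor-core 4 cross → the far shore.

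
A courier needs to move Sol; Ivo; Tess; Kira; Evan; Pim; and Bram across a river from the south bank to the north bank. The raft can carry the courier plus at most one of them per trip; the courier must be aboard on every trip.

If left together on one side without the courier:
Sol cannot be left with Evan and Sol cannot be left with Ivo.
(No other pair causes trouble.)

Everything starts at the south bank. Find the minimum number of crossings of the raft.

15

Counting alone: the courier can take at most 1 across per trip to the north bank, so moving all 7 needs at least 7 loaded trips out, with a return between consecutive ones — at least 13 crossings.
The safety rule pushes this higher. Following every safe sequence of crossings, the most of the 7 that can be at the north bank as the raft arrives there on crossing 13 is 6 — never all 7.
So no plan with fewer than 15 crossings exists, and this one achieves 15:
1. Courier goes to the north bank with Sol.  [the south bank: Bram, Evan, Ivo, Kira, Pim, Tess | the north bank: Sol]
2. Courier goes back to the south bank alone.  [the south bank: Bram, Evan, Ivo, Kira, Pim, Tess | the north bank: Sol]
3. Courier goes to the north bank with Ivo.  [the south bank: Bram, Evan, Kira, Pim, Tess | the north bank: Ivo, Sol]
4. Courier goes back to the south bank with Sol.  [the south bank: Bram, Evan, Kira, Pim, Sol, Tess | the north bank: Ivo]
5. Courier goes to the north bank with Evan.  [the south bank: Bram, Kira, Pim, Sol, Tess | the north bank: Evan, Ivo]
6. Courier goes back to the south bank alone.  [the south bank: Bram, Kira, Pim, Sol, Tess | the north bank: Evan, Ivo]
7. Courier goes to the north bank with Tess.  [the south bank: Bram, Kira, Pim, Sol | the north bank: Evan, Ivo, Tess]
8. Courier goes back to the south bank alone.  [the south bank: Bram, Kira, Pim, Sol | the north bank: Evan, Ivo, Tess]
9. Courier goes to the north bank with Kira.  [the south bank: Bram, Pim, Sol | the north bank: Evan, Ivo, Kira, Tess]
10. Courier goes back to the south bank alone.  [the south bank: Bram, Pim, Sol | the north bank: Evan, Ivo, Kira, Tess]
11. Courier goes to the north bank with Pim.  [the south bank: Bram, Sol | the north bank: Evan, Ivo, Kira, Pim, Tess]
12. Courier goes back to the south bank alone.  [the south bank: Bram, Sol | the north bank: Evan, Ivo, Kira, Pim, Tess]
13. Courier goes to the north bank with Bram.  [the south bank: Sol | the north bank: Bram, Evan, Ivo, Kira, Pim, Tess]
14. Courier goes back to the south bank alone.  [the south bank: Sol | the north bank: Bram, Evan, Ivo, Kira, Pim, Tess]
15. Courier goes to the north bank with Sol.  [the south bank: — | the north bank: Bram, Evan, Ivo, Kira, Pim, Sol, Tess]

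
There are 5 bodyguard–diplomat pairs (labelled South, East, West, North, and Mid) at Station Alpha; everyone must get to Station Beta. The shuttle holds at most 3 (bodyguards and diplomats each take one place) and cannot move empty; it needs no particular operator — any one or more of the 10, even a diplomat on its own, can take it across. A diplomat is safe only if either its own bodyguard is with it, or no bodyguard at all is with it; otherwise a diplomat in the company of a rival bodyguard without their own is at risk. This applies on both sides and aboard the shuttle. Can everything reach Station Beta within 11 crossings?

Yes

Yes — this plan uses 11 crossings (≤ 11):
1. bodyguard South and diplomat South cross → Station Beta.
2. bodyguard South crosses ← Station Alpha.
3. diplomat East, diplomat North, and diplomat West cross → Station Beta.
4. diplomat South crosses ← Station Alpha.
5. bodyguard East, bodyguard North, and bodyguard West cross → Station Beta.
6. bodyguard East and diplomat East cross ← Station Alpha.
7. bodyguard East, bodyguard Mid, and bodyguard South cross → Station Beta.
8. diplomat West crosses ← Station Alpha.
9. diplomat East and diplomat South cross → Station Beta.
10. diplomat South crosses ← Station Alpha.
11. diplomat Mid, diplomat South, and diplomat West cross → Station Beta.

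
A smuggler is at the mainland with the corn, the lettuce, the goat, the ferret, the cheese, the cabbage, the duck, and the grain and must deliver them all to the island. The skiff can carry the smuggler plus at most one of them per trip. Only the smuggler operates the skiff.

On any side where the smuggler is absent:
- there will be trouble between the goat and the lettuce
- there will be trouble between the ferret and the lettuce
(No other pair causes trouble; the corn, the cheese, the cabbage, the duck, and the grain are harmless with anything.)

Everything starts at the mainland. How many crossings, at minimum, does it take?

17

Counting alone: the smuggler can take at most 1 across per trip to the island, so moving all 8 needs at least 8 loaded trips out, with a return between consecutive ones — at least 15 crossings.
The safety rule pushes this higher. Following every safe sequence of crossings, the most of the 8 that can be at the island as the skiff arrives there on crossing 15 is 7 — never all 8.
So no plan with fewer than 17 crossings exists, and this one achieves 17:
1. Smuggler goes to the island with the lettuce.  [the mainland: the cabbage, the cheese, the corn, the duck, the ferret, the goat, the grain | the island: the lettuce]
2. Smuggler goes back to the mainland alone.  [the mainland: the cabbage, the cheese, the corn, the duck, the ferret, the goat, the grain | the island: the lettuce]
3. Smuggler goes to the island with the corn.  [the mainland: the cabbage, the cheese, the duck, the ferret, the goat, the grain | the island: the corn, the lettuce]
4. Smuggler goes back to the mainland alone.  [the mainland: the cabbage, the cheese, the duck, the ferret, the goat, the grain | the island: the corn, the lettuce]
5. Smuggler goes to the island with the goat.  [the mainland: the cabbage, the cheese, the duck, the ferret, the grain | the island: the corn, the goat, the lettuce]
6. Smuggler goes back to the mainland with the lettuce.  [the mainland: the cabbage, the cheese, the duck, the ferret, the grain, the lettuce | the island: the corn, the goat]
7. Smuggler goes to the island with the ferret.  [the mainland: the cabbage, the cheese, the duck, the grain, the lettuce | the island: the corn, the ferret, the goat]
8. Smuggler goes back to the mainland alone.  [the mainland: the cabbage, the cheese, the duck, the grain, the lettuce | the island: the corn, the ferret, the goat]
9. Smuggler goes to the island with the cheese.  [the mainland: the cabbage, the duck, the grain, the lettuce | the island: the cheese, the corn, the ferret, the goat]
10. Smuggler goes back to the mainland alone.  [the mainland: the cabbage, the duck, the grain, the lettuce | the island: the cheese, the corn, the ferret, the goat]
11. Smuggler goes to the island with the cabbage.  [the mainland: the duck, the grain, the lettuce | the island: the cabbage, the cheese, the corn, the ferret, the goat]
12. Smuggler goes back to the mainland alone.  [the mainland: the duck, the grain, the lettuce | the island: the cabbage, the cheese, the corn, the ferret, the goat]
13. Smuggler goes to the island with the duck.  [the mainland: the grain, the lettuce | the island: the cabbage, the cheese, the corn, the duck, the ferret, the goat]
14. Smuggler goes back to the mainland alone.  [the mainland: the grain, the lettuce | the island: the cabbage, the cheese, the corn, the duck, the ferret, the goat]
15. Smuggler goes to the island with the grain.  [the mainland: the lettuce | the island: the cabbage, the cheese, the corn, the duck, the ferret, the goat, the grain]
16. Smuggler goes back to the mainland alone.  [the mainland: the lettuce | the island: the cabbage, the cheese, the corn, the duck, the ferret, the goat, the grain]
17. Smuggler goes to the island with the lettuce.  [the mainland: — | the island: the cabbage, the cheese, the corn, the duck, the ferret, the goat, the grain, the lettuce]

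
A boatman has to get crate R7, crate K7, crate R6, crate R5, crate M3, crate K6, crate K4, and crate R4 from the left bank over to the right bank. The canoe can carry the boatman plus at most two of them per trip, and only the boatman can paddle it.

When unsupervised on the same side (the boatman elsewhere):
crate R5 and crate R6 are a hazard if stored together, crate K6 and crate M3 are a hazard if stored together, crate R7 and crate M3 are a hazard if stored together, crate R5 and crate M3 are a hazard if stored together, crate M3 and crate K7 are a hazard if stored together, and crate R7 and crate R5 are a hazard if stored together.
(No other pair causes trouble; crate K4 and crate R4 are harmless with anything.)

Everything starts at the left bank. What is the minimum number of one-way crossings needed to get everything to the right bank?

Counting alone: the boatman can take at most 2 across per trip to the right bank, so moving all 8 needs at least 4 loaded trips out, with a return between consecutive ones — at least 7 crossings.
The safety rule pushes this higher. Following every safe sequence of crossings, the most of the 8 that can be at the right bank as the canoe arrives there on crossings 7, 9, 11 is 5, 6, 7 respectively — never all 8.
So no plan with fewer than 13 crossings exists, and this one achieves 13:
1. Boatman goes to the right bank with crate M3 and crate R5.
2. Boatman goes back to the left bank with crate R5.
3. Boatman goes to the right bank with crate R6 and crate R7.
4. Boatman goes back to the left bank with crate R7.
5. Boatman goes to the right bank with crate K7 and crate R7.
6. Boatman goes back to the left bank with crate M3.
7. Boatman goes to the right bank with crate K6 and crate R5.
8. Boatman goes back to the left bank with crate R5.
9. Boatman goes to the right bank with crate K4 and crate R5.
10. Boatman goes back to the left bank with crate R5.
11. Boatman goes to the right bank with crate R4 and crate R5.
12. Boatman goes back to the left bank with crate R5.
13. Boatman goes to the right bank with crate M3 and crate R5.

13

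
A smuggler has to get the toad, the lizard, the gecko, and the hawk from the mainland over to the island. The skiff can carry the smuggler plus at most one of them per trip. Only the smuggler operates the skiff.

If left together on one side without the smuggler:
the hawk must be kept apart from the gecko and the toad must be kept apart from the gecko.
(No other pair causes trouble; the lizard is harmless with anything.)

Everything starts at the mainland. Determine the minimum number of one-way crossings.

Counting alone: the smuggler can take at most 1 across per trip to the island, so moving all 4 needs at least 4 loaded trips out, with a return between consecutive ones — at least 7 crossings.
The safety rule pushes this higher. Following every safe sequence of crossings, the most of the 4 that can be at the island as the skiff arrives there on crossing 7 is 3 — never all 4.
So no plan with fewer than 9 crossings exists, and this one achieves 9:
1. Smuggler goes to the island with the gecko.  [the mainland: the hawk, the lizard, the toad | the island: the gecko]
2. Smuggler goes back to the mainland alone.  [the mainland: the hawk, the lizard, the toad | the island: the gecko]
3. Smuggler goes to the island with the toad.  [the mainland: the hawk, the lizard | the island: the gecko, the toad]
4. Smuggler goes back to the mainland with the gecko.  [the mainland: the gecko, the hawk, the lizard | the island: the toad]
5. Smuggler goes to the island with the hawk.  [the mainland: the gecko, the lizard | the island: the hawk, the toad]
6. Smuggler goes back to the mainland alone.  [the mainland: the gecko, the lizard | the island: the hawk, the toad]
7. Smuggler goes to the island with the lizard.  [the mainland: the gecko | the island: the hawk, the lizard, the toad]
8. Smuggler goes back to the mainland alone.  [the mainland: the gecko | the island: the hawk, the lizard, the toad]
9. Smuggler goes to the island with the gecko.  [the mainland: — | the island: the gecko, the hawk, the lizard, the toad]

9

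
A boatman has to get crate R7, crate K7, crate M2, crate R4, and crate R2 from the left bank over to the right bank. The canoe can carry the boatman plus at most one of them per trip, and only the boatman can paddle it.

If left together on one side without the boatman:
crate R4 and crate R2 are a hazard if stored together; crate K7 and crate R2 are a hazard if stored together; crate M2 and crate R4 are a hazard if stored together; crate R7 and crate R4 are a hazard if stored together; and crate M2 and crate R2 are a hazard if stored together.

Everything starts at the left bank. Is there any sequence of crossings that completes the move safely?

Whatever the first load, the items left behind include a forbidden pair without the boatman. No opening move is safe, so no plan exists.

No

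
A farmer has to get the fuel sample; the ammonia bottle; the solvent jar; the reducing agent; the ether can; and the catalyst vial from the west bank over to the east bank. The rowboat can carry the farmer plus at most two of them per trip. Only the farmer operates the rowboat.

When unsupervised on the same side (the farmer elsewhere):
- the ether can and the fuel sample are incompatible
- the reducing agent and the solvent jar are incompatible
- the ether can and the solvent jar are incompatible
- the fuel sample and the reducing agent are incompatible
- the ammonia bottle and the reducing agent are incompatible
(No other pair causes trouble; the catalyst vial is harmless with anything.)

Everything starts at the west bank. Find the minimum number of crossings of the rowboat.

7

Counting alone: the farmer can take at most 2 across per trip to the east bank, so moving all 6 needs at least 3 loaded trips out, with a return between consecutive ones — at least 5 crossings.
The safety rule pushes this higher. Following every safe sequence of crossings, the most of the 6 that can be at the east bank as the rowboat arrives there on crossing 5 is 5 — never all 6.
So no plan with fewer than 7 crossings exists, and this one achieves 7:
1. Farmer goes to the east bank with the ether can and the reducing agent.
2. Farmer goes back to the west bank alone.
3. Farmer goes to the east bank with the ammonia bottle and the fuel sample.
4. Farmer goes back to the west bank with the ether can and the reducing agent.
5. Farmer goes to the east bank with the catalyst vial and the solvent jar.
6. Farmer goes back to the west bank alone.
7. Farmer goes to the east bank with the ether can and the reducing agent.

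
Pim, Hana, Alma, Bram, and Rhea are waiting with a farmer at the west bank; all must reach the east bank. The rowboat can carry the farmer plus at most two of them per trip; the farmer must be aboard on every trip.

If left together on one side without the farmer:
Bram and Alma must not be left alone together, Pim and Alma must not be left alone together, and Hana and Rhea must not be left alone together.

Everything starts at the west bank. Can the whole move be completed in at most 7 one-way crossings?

Yes

Yes — this plan uses 5 crossings (≤ 7):
1. Farmer goes to the east bank with Alma and Hana.
2. Farmer goes back to the west bank alone.
3. Farmer goes to the east bank with Bram and Pim.
4. Farmer goes back to the west bank with Alma.
5. Farmer goes to the east bank with Alma and Rhea.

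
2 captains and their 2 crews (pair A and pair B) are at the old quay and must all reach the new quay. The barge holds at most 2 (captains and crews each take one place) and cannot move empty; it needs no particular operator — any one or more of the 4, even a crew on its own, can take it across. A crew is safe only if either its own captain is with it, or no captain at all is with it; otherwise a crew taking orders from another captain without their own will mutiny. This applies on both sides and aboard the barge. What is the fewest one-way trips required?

Counting alone: each trip to the new quay takes at most 2 across and each return brings at least 1 back, so after t trips out (and t−1 returns) at most 2t − (t−1) of the 4 are across; that first reaches 4 at t = 3, so at least 5 crossings are needed.
The plan below uses exactly 5 crossings, so it is optimal:
1. captain A and crew A cross → the new quay.
2. captain A crosses ← the old quay.
3. captain A and captain B cross → the new quay.
4. captain B crosses ← the old quay.
5. captain B and crew B cross → the new quay.

5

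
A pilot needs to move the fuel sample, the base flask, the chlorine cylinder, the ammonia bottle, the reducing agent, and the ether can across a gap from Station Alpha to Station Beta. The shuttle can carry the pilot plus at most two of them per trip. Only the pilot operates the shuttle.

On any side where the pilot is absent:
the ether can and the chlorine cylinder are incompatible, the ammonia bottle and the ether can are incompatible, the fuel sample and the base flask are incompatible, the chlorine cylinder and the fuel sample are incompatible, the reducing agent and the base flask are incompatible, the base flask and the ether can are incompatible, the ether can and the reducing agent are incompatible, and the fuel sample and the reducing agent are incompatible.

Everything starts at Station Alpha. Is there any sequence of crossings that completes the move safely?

Whatever the first load, the items left behind include a forbidden pair without the pilot. No opening move is safe, so no plan exists.

No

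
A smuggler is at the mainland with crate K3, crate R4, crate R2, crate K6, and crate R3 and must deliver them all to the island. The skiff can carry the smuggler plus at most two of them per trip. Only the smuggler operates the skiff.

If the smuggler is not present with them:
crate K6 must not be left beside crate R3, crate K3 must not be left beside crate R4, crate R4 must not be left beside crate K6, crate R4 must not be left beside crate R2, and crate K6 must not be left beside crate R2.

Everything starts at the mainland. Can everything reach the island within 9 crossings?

Yes

Yes — this plan uses 7 crossings (≤ 9):
1. Smuggler goes to the island with crate K6 and crate R4.
2. Smuggler goes back to the mainland with crate R4.
3. Smuggler goes to the island with crate K3 and crate R4.
4. Smuggler goes back to the mainland with crate R4.
5. Smuggler goes to the island with crate R2 and crate R3.
6. Smuggler goes back to the mainland with crate K6.
7. Smuggler goes to the island with crate K6 and crate R4.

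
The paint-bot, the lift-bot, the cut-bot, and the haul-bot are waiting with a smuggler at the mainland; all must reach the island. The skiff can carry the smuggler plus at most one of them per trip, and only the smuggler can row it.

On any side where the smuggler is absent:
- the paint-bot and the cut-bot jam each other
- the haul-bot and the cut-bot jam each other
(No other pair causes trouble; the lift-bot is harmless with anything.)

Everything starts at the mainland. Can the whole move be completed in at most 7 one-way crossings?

Counting alone: the smuggler can take at most 1 across per trip to the island, so moving all 4 needs at least 4 loaded trips out, with a return between consecutive ones — at least 7 crossings.
The safety rule pushes this higher. Following every safe sequence of crossings, the most of the 4 that can be at the island as the skiff arrives there on crossing 7 is 3 — never all 4.
So the move cannot be finished within 7 crossings. (The shortest complete plan takes 9:)
1. Smuggler goes to the island with the cut-bot.  [the mainland: the haul-bot, the lift-bot, the paint-bot | the island: the cut-bot]
2. Smuggler goes back to the mainland alone.  [the mainland: the haul-bot, the lift-bot, the paint-bot | the island: the cut-bot]
3. Smuggler goes to the island with the paint-bot.  [the mainland: the haul-bot, the lift-bot | the island: the cut-bot, the paint-bot]
4. Smuggler goes back to the mainland with the cut-bot.  [the mainland: the cut-bot, the haul-bot, the lift-bot | the island: the paint-bot]
5. Smuggler goes to the island with the haul-bot.  [the mainland: the cut-bot, the lift-bot | the island: the haul-bot, the paint-bot]
6. Smuggler goes back to the mainland alone.  [the mainland: the cut-bot, the lift-bot | the island: the haul-bot, the paint-bot]
7. Smuggler goes to the island with the lift-bot.  [the mainland: the cut-bot | the island: the haul-bot, the lift-bot, the paint-bot]
8. Smuggler goes back to the mainland alone.  [the mainland: the cut-bot | the island: the haul-bot, the lift-bot, the paint-bot]
9. Smuggler goes to the island with the cut-bot.  [the mainland: — | the island: the cut-bot, the haul-bot, the lift-bot, the paint-bot]

No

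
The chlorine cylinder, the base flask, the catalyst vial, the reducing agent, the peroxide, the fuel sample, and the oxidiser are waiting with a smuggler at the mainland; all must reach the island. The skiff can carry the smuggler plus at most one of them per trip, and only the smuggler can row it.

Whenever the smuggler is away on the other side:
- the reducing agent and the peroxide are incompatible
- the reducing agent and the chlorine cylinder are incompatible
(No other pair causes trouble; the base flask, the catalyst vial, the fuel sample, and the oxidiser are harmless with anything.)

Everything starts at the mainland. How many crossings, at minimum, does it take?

15

Counting alone: the smuggler can take at most 1 across per trip to the island, so moving all 7 needs at least 7 loaded trips out, with a return between consecutive ones — at least 13 crossings.
The safety rule pushes this higher. Following every safe sequence of crossings, the most of the 7 that can be at the island as the skiff arrives there on crossing 13 is 6 — never all 7.
So no plan with fewer than 15 crossings exists, and this one achieves 15:
1. Smuggler goes to the island with the reducing agent.
2. Smuggler goes back to the mainland alone.
3. Smuggler goes to the island with the chlorine cylinder.
4. Smuggler goes back to the mainland with the reducing agent.
5. Smuggler goes to the island with the peroxide.
6. Smuggler goes back to the mainland alone.
7. Smuggler goes to the island with the base flask.
8. Smuggler goes back to the mainland alone.
9. Smuggler goes to the island with the catalyst vial.
10. Smuggler goes back to the mainland alone.
11. Smuggler goes to the island with the fuel sample.
12. Smuggler goes back to the mainland alone.
13. Smuggler goes to the island with the oxidiser.
14. Smuggler goes back to the mainland alone.
15. Smuggler goes to the island with the reducing agent.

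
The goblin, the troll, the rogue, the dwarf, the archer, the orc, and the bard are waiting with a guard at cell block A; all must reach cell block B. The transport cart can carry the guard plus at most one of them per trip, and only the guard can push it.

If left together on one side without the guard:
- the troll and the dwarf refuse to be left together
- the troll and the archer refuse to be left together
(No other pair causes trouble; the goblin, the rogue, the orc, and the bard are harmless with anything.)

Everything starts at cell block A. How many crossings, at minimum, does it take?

15

Counting alone: the guard can take at most 1 across per trip to cell block B, so moving all 7 needs at least 7 loaded trips out, with a return between consecutive ones — at least 13 crossings.
The safety rule pushes this higher. Following every safe sequence of crossings, the most of the 7 that can be at cell block B as the transport cart arrives there on crossing 13 is 6 — never all 7.
So no plan with fewer than 15 crossings exists, and this one achieves 15:
1. Guard goes to cell block B with the troll.
2. Guard goes back to cell block A alone.
3. Guard goes to cell block B with the goblin.
4. Guard goes back to cell block A alone.
5. Guard goes to cell block B with the rogue.
6. Guard goes back to cell block A alone.
7. Guard goes to cell block B with the dwarf.
8. Guard goes back to cell block A with the troll.
9. Guard goes to cell block B with the archer.
10. Guard goes back to cell block A alone.
11. Guard goes to cell block B with the orc.
12. Guard goes back to cell block A alone.
13. Guard goes to cell block B with the bard.
14. Guard goes back to cell block A alone.
15. Guard goes to cell block B with the troll.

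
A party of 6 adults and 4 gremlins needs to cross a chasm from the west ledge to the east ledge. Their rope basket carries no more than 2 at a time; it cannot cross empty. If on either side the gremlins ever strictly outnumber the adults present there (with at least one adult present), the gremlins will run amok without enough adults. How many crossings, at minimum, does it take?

Counting alone: each trip to the east ledge takes at most 2 across and each return brings at least 1 back, so after t trips out (and t−1 returns) at most 2t − (t−1) of the 10 are across; that first reaches 10 at t = 9, so at least 17 crossings are needed.
The plan below uses exactly 17 crossings, so it is optimal:
1. 2 gremlins → the east ledge.  (the west ledge: 6A 2G; the east ledge: 0A 2G)
2. 1 gremlin ← the west ledge.  (the west ledge: 6A 3G; the east ledge: 0A 1G)
3. 2 gremlins → the east ledge.  (the west ledge: 6A 1G; the east ledge: 0A 3G)
4. 1 gremlin ← the west ledge.  (the west ledge: 6A 2G; the east ledge: 0A 2G)
5. 2 adults → the east ledge.  (the west ledge: 4A 2G; the east ledge: 2A 2G)
6. 1 gremlin ← the west ledge.  (the west ledge: 4A 3G; the east ledge: 2A 1G)
7. 1 adult and 1 gremlin → the east ledge.  (the west ledge: 3A 2G; the east ledge: 3A 2G)
8. 1 gremlin ← the west ledge.  (the west ledge: 3A 3G; the east ledge: 3A 1G)
9. 2 gremlins → the east ledge.  (the west ledge: 3A 1G; the east ledge: 3A 3G)
10. 1 gremlin ← the west ledge.  (the west ledge: 3A 2G; the east ledge: 3A 2G)
11. 1 adult and 1 gremlin → the east ledge.  (the west ledge: 2A 1G; the east ledge: 4A 3G)
12. 1 gremlin ← the west ledge.  (the west ledge: 2A 2G; the east ledge: 4A 2G)
13. 2 gremlins → the east ledge.  (the west ledge: 2A 0G; the east ledge: 4A 4G)
14. 1 gremlin ← the west ledge.  (the west ledge: 2A 1G; the east ledge: 4A 3G)
15. 1 adult and 1 gremlin → the east ledge.  (the west ledge: 1A 0G; the east ledge: 5A 4G)
16. 1 gremlin ← the west ledge.  (the west ledge: 1A 1G; the east ledge: 5A 3G)
17. 1 adult and 1 gremlin → the east ledge.  (the west ledge: 0A 0G; the east ledge: 6A 4G)

17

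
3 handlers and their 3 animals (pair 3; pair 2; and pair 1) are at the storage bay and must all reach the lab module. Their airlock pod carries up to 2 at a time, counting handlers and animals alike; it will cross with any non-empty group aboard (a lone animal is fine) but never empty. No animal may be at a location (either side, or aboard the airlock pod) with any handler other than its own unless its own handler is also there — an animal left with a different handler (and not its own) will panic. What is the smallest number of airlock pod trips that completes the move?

Counting alone: each trip to the lab module takes at most 2 across and each return brings at least 1 back, so after t trips out (and t−1 returns) at most 2t − (t−1) of the 6 are across; that first reaches 6 at t = 5, so at least 9 crossings are needed.
The safety rule pushes this higher. Following every safe sequence of crossings, the most of the 6 that can be at the lab module as the airlock pod arrives there on crossing 9 is 5 — never all 6.
So no plan with fewer than 11 crossings exists, and this one achieves 11:
1. animal 3 and handler 3 cross → the lab module.
2. handler 3 crosses ← the storage bay.
3. animal 1 and animal 2 cross → the lab module.
4. animal 3 crosses ← the storage bay.
5. handler 1 and handler 2 cross → the lab module.
6. animal 2 and handler 2 cross ← the storage bay.
7. handler 2 and handler 3 cross → the lab module.
8. animal 1 crosses ← the storage bay.
9. animal 2 and animal 3 cross → the lab module.
10. handler 1 crosses ← the storage bay.
11. animal 1 and handler 1 cross → the lab module.

11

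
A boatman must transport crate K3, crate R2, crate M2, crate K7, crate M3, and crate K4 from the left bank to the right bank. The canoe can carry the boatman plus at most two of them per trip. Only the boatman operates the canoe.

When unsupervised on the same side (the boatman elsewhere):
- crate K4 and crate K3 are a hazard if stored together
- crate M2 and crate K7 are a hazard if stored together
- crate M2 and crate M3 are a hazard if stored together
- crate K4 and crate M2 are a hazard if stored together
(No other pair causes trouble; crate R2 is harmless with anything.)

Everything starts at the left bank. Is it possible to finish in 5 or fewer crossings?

Counting alone: the boatman can take at most 2 across per trip to the right bank, so moving all 6 needs at least 3 loaded trips out, with a return between consecutive ones — at least 5 crossings.
The safety rule pushes this higher. Following every safe sequence of crossings, the most of the 6 that can be at the right bank as the canoe arrives there on crossing 5 is 5 — never all 6.
So the move cannot be finished within 5 crossings. (The shortest complete plan takes 7:)
1. Boatman goes to the right bank with crate K3 and crate M2.
2. Boatman goes back to the left bank alone.
3. Boatman goes to the right bank with crate R2.
4. Boatman goes back to the left bank alone.
5. Boatman goes to the right bank with crate K7 and crate M3.
6. Boatman goes back to the left bank with crate M2.
7. Boatman goes to the right bank with crate K4 and crate M2.

No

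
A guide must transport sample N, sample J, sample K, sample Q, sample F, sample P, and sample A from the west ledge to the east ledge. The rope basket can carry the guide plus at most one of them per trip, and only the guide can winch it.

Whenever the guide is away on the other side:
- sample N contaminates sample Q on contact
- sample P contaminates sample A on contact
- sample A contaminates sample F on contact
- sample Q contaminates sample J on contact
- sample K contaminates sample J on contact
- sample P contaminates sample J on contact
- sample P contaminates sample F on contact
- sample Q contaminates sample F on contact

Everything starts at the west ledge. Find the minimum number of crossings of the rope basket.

Whatever the first load, the items left behind include a forbidden pair without the guide. No opening move is safe, so no plan exists.

impossible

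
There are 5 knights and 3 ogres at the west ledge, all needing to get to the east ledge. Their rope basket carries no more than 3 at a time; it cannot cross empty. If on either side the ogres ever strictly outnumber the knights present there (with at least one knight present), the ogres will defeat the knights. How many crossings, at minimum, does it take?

7

Counting alone: each trip to the east ledge takes at most 3 across and each return brings at least 1 back, so after t trips out (and t−1 returns) at most 3t − (t−1) of the 8 are across; that first reaches 8 at t = 4, so at least 7 crossings are needed.
The plan below uses exactly 7 crossings, so it is optimal:
1. 2 ogres → the east ledge.  (the west ledge: 5K 1O; the east ledge: 0K 2O)
2. 1 ogre ← the west ledge.  (the west ledge: 5K 2O; the east ledge: 0K 1O)
3. 2 knights and 1 ogre → the east ledge.  (the west ledge: 3K 1O; the east ledge: 2K 2O)
4. 1 ogre ← the west ledge.  (the west ledge: 3K 2O; the east ledge: 2K 1O)
5. 1 knight and 2 ogres → the east ledge.  (the west ledge: 2K 0O; the east ledge: 3K 3O)
6. 1 ogre ← the west ledge.  (the west ledge: 2K 1O; the east ledge: 3K 2O)
7. 2 knights and 1 ogre → the east ledge.  (the west ledge: 0K 0O; the east ledge: 5K 3O)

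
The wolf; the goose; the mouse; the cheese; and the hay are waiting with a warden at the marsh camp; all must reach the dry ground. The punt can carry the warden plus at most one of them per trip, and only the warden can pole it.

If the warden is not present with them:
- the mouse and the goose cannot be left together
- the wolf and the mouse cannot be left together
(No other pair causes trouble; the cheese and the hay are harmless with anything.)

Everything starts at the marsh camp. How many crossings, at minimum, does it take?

11

Counting alone: the warden can take at most 1 across per trip to the dry ground, so moving all 5 needs at least 5 loaded trips out, with a return between consecutive ones — at least 9 crossings.
The safety rule pushes this higher. Following every safe sequence of crossings, the most of the 5 that can be at the dry ground as the punt arrives there on crossing 9 is 4 — never all 5.
So no plan with fewer than 11 crossings exists, and this one achieves 11:
1. Warden goes to the dry ground with the mouse.  [the marsh camp: the cheese, the goose, the hay, the wolf | the dry ground: the mouse]
2. Warden goes back to the marsh camp alone.  [the marsh camp: the cheese, the goose, the hay, the wolf | the dry ground: the mouse]
3. Warden goes to the dry ground with the wolf.  [the marsh camp: the cheese, the goose, the hay | the dry ground: the mouse, the wolf]
4. Warden goes back to the marsh camp with the mouse.  [the marsh camp: the cheese, the goose, the hay, the mouse | the dry ground: the wolf]
5. Warden goes to the dry ground with the goose.  [the marsh camp: the cheese, the hay, the mouse | the dry ground: the goose, the wolf]
6. Warden goes back to the marsh camp alone.  [the marsh camp: the cheese, the hay, the mouse | the dry ground: the goose, the wolf]
7. Warden goes to the dry ground with the cheese.  [the marsh camp: the hay, the mouse | the dry ground: the cheese, the goose, the wolf]
8. Warden goes back to the marsh camp alone.  [the marsh camp: the hay, the mouse | the dry ground: the cheese, the goose, the wolf]
9. Warden goes to the dry ground with the hay.  [the marsh camp: the mouse | the dry ground: the cheese, the goose, the hay, the wolf]
10. Warden goes back to the marsh camp alone.  [the marsh camp: the mouse | the dry ground: the cheese, the goose, the hay, the wolf]
11. Warden goes to the dry ground with the mouse.  [the marsh camp: — | the dry ground: the cheese, the goose, the hay, the mouse, the wolf]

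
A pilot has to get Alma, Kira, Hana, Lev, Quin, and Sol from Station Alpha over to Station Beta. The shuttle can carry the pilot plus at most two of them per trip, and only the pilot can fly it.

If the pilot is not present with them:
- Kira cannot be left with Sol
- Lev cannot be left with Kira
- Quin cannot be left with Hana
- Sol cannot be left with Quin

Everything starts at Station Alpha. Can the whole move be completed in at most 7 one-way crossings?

Yes

Yes — this plan uses 7 crossings (≤ 7):
1. Pilot goes to Station Beta with Kira and Quin.  [Station Alpha: Alma, Hana, Lev, Sol | Station Beta: Kira, Quin]
2. Pilot goes back to Station Alpha alone.  [Station Alpha: Alma, Hana, Lev, Sol | Station Beta: Kira, Quin]
3. Pilot goes to Station Beta with Alma and Hana.  [Station Alpha: Lev, Sol | Station Beta: Alma, Hana, Kira, Quin]
4. Pilot goes back to Station Alpha with Quin.  [Station Alpha: Lev, Quin, Sol | Station Beta: Alma, Hana, Kira]
5. Pilot goes to Station Beta with Lev and Sol.  [Station Alpha: Quin | Station Beta: Alma, Hana, Kira, Lev, Sol]
6. Pilot goes back to Station Alpha with Kira.  [Station Alpha: Kira, Quin | Station Beta: Alma, Hana, Lev, Sol]
7. Pilot goes to Station Beta with Kira and Quin.  [Station Alpha: — | Station Beta: Alma, Hana, Kira, Lev, Quin, Sol]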